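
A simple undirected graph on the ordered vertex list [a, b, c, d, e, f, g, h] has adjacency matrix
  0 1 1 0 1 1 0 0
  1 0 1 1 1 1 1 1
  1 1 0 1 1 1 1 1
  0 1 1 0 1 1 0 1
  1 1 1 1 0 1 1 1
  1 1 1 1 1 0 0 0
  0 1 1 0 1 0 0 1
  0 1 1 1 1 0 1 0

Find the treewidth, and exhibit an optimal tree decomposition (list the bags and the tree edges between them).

Each bag holds 5 vertices, so the decomposition has width 4, which upper-bounds the treewidth. Conversely, {b, c, d, e, h} is a clique of size 5, and the vertices of any clique must share a bag in every tree decomposition; so some bag has ≥ 5 vertices and tw(G) ≥ 4. Hence tw(G) = 4 exactly.

Treewidth 4.
One such decomposition:
Bags: B1 = {b, c, d, e, h}  B2 = {b, c, d, e, f}  B3 = {a, b, c, e, f}  B4 = {b, c, e, g, h}
Tree: B1–B2, B2–B3, B1–B4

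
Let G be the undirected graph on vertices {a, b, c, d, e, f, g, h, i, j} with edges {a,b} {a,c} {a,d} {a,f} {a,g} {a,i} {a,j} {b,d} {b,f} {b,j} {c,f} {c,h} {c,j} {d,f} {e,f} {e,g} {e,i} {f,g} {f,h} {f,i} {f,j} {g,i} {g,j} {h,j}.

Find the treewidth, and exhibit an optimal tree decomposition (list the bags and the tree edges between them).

Each bag holds 4 vertices, so the decomposition has width 3, which upper-bounds the treewidth. Conversely, {e, f, g, i} is a clique of size 4, and the vertices of any clique must share a bag in every tree decomposition; so some bag has ≥ 4 vertices and tw(G) ≥ 3. Combining the bounds, tw(G) = 3.

Treewidth 3.
One such decomposition:
Bags: B1 = {a, c, f, j}  B2 = {a, f, g, j}  B3 = {c, f, h, j}  B4 = {a, f, g, i}  B5 = {e, f, g, i}  B6 = {a, b, f, j}  B7 = {a, b, d, f}
Tree: B1–B2, B1–B3, B2–B4, B4–B5, B1–B6, B6–B7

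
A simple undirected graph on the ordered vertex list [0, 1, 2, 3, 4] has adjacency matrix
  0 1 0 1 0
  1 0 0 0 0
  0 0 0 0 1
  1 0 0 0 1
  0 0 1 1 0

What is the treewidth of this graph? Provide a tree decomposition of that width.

Treewidth 1.
One optimal decomposition is:
Bags: B1 = {2, 4}  B2 = {3, 4}  B3 = {0, 3}  B4 = {0, 1}
Tree: B1–B2, B2–B3, B3–B4

Each bag holds 2 vertices, so the decomposition has width 1, which upper-bounds the treewidth. G has an edge, so its treewidth is at least 1. Therefore the treewidth is 1.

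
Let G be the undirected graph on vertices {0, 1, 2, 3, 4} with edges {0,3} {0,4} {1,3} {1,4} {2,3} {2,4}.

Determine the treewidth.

2

A width-2 tree decomposition is:
Bags: B1 = {0, 3, 4}  B2 = {2, 3, 4}  B3 = {1, 3, 4}
Tree: B1–B2, B2–B3
Every bag has size at most 3, so the width is 3 − 1 = 2 and tw(G) ≤ 2. The edges 4–0–3–2–4 form a cycle, so G is not a tree and its treewidth is at least 2. Combining the bounds, tw(G) = 2.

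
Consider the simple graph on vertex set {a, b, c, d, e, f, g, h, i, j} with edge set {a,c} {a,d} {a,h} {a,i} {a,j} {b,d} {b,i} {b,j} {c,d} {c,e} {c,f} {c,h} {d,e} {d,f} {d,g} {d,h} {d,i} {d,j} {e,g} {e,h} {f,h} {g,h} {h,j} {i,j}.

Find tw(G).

3

A width-3 tree decomposition is:
Bags: B1 = {a, c, d, h}  B2 = {c, d, f, h}  B3 = {c, d, e, h}  B4 = {d, e, g, h}  B5 = {a, d, h, j}  B6 = {a, d, i, j}  B7 = {b, d, i, j}
Tree: B1–B2, B1–B3, B3–B4, B1–B5, B5–B6, B6–B7
The largest bag has 4 vertices, giving width 3; this decomposition certifies tw(G) ≤ 3. On the other hand G contains the 4-clique {d, e, g, h}. A clique must lie in a single bag of any decomposition, so no decomposition can have width below 3. The upper and lower bounds meet at 3, so that is the treewidth.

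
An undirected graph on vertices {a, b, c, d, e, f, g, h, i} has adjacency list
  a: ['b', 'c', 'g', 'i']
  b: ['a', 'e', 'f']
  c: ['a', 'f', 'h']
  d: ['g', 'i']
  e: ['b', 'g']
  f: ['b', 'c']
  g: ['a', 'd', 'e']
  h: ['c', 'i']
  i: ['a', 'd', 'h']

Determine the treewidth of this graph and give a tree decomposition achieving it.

Treewidth 3.
One such decomposition:
Bags: B1 = {d, e, g, i}  B2 = {a, e, g, i}  B3 = {a, b, e, i}  B4 = {a, b, h, i}  B5 = {a, b, c, h}  B6 = {b, c, f, h}
Tree: B1–B2, B2–B3, B3–B4, B4–B5, B5–B6

Every bag has size at most 4, so the width is 4 − 1 = 3 and tw(G) ≤ 3. For the lower bound: the 4 vertex sets {d,e,g}, {i}, {a}, {b,c,f,h} are disjoint, each induces a connected subgraph, and every pair is joined by at least one edge of G. Contracting each set to a single vertex therefore yields K_{4} as a minor, and since treewidth is minor-monotone, tw(G) ≥ tw(K_{4}) = 3. The upper and lower bounds meet at 3, so that is the treewidth.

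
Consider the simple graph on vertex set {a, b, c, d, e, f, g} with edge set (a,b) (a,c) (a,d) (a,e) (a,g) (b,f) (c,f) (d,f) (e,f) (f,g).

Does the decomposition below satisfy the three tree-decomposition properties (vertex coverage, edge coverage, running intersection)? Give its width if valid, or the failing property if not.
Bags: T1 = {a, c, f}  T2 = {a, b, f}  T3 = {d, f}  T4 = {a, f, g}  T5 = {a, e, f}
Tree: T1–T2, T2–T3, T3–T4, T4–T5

No — edge (a,d) lies in no bag.

A tree decomposition must satisfy three properties: every vertex lies in some bag; for every edge, both endpoints lie together in some bag; and for every vertex, the bags containing it form a connected subtree. Here edge (a,d) lies in no bag, so the decomposition is invalid.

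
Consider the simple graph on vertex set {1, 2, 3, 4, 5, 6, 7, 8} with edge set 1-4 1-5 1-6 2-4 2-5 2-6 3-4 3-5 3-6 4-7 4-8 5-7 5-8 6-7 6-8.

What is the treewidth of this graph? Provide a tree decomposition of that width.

Treewidth 3.
One such decomposition:
Bags: B1 = {4, 5, 6, 8}  B2 = {2, 4, 5, 6}  B3 = {3, 4, 5, 6}  B4 = {1, 4, 5, 6}  B5 = {4, 5, 6, 7}
Tree: B1–B2, B2–B3, B3–B4, B4–B5

Each bag holds 4 vertices, so the decomposition has width 3, which upper-bounds the treewidth. For the lower bound: the 4 vertex sets {4,8}, {2,6}, {5}, {3} are disjoint, each induces a connected subgraph, and every pair is joined by at least one edge of G. Contracting each set to a single vertex therefore yields K_{4} as a minor, and since treewidth is minor-monotone, tw(G) ≥ tw(K_{4}) = 3. Combining the bounds, tw(G) = 3.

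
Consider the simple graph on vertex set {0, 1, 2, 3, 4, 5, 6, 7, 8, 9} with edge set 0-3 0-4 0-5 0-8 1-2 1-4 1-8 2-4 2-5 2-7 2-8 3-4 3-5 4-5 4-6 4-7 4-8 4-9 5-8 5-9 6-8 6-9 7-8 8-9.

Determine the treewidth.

3

A width-3 tree decomposition is:
Bags: B1 = {0, 3, 4, 5}  B2 = {0, 4, 5, 8}  B3 = {2, 4, 5, 8}  B4 = {1, 2, 4, 8}  B5 = {4, 5, 8, 9}  B6 = {4, 6, 8, 9}  B7 = {2, 4, 7, 8}
Tree: B1–B2, B2–B3, B3–B4, B2–B5, B5–B6, B3–B7
Every bag has size at most 4, so the width is 4 − 1 = 3 and tw(G) ≤ 3. On the other hand G contains the 4-clique {0, 4, 5, 8}. A clique must lie in a single bag of any decomposition, so no decomposition can have width below 3. Hence tw(G) = 3 exactly.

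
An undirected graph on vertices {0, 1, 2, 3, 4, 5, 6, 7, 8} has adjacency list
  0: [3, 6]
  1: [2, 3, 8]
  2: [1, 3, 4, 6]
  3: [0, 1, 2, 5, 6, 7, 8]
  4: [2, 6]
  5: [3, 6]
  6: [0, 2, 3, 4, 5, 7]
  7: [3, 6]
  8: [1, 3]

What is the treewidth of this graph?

2

A width-2 tree decomposition is:
Bags: B1 = {1, 2, 3}  B2 = {2, 3, 6}  B3 = {0, 3, 6}  B4 = {3, 6, 7}  B5 = {3, 5, 6}  B6 = {1, 3, 8}  B7 = {2, 4, 6}
Tree: B1–B2, B2–B3, B3–B4, B3–B5, B1–B6, B2–B7
The largest bag has 3 vertices, giving width 2; this decomposition certifies tw(G) ≤ 2. Conversely, {1, 3, 8} is a clique of size 3, and the vertices of any clique must share a bag in every tree decomposition; so some bag has ≥ 3 vertices and tw(G) ≥ 2. The upper and lower bounds meet at 2, so that is the treewidth.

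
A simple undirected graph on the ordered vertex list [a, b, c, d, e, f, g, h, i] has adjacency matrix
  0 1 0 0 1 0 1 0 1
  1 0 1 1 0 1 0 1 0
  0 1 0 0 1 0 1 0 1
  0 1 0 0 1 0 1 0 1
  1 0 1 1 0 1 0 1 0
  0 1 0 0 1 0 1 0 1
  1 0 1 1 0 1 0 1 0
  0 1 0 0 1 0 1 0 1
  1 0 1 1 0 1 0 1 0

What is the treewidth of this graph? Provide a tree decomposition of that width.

Treewidth 4.
Bags: B1 = {b, d, e, g, i}  B2 = {b, c, e, g, i}  B3 = {a, b, e, g, i}  B4 = {b, e, f, g, i}  B5 = {b, e, g, h, i}
Tree: B1–B2, B2–B3, B3–B4, B4–B5

The largest bag has 5 vertices, giving width 4; this decomposition certifies tw(G) ≤ 4. For the lower bound: the 5 vertex sets {b,d}, {c,g}, {a,e}, {i}, {f} are disjoint, each induces a connected subgraph, and every pair is joined by at least one edge of G. Contracting each set to a single vertex therefore yields K_{5} as a minor, and since treewidth is minor-monotone, tw(G) ≥ tw(K_{5}) = 4. Hence tw(G) = 4 exactly.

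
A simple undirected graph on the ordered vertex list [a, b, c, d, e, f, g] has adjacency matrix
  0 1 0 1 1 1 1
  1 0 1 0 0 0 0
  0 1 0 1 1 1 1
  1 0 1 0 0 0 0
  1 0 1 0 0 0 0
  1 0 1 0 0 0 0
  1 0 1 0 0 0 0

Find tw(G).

2

A width-2 tree decomposition is:
Bags: B1 = {a, b, c}  B2 = {a, c, e}  B3 = {a, c, g}  B4 = {a, c, f}  B5 = {a, c, d}
Tree: B1–B2, B2–B3, B3–B4, B4–B5
Every bag has size at most 3, so the width is 3 − 1 = 2 and tw(G) ≤ 2. Since a–b–c–e–a is a cycle in G, G is not acyclic. Forests are exactly the graphs of treewidth ≤ 1, so tw(G) ≥ 2. Therefore the treewidth is 2.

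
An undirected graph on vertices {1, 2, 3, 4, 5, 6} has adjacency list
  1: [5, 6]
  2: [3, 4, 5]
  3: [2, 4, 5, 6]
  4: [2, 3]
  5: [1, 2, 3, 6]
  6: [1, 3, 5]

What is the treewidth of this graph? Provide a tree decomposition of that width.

Treewidth 2.
One optimal decomposition is:
Bags: B1 = {1, 5, 6}  B2 = {3, 5, 6}  B3 = {2, 3, 5}  B4 = {2, 3, 4}
Tree: B1–B2, B2–B3, B3–B4

The largest bag has 3 vertices, giving width 2; this decomposition certifies tw(G) ≤ 2. On the other hand G contains the 3-clique {1, 5, 6}. A clique must lie in a single bag of any decomposition, so no decomposition can have width below 2. The upper and lower bounds meet at 2, so that is the treewidth.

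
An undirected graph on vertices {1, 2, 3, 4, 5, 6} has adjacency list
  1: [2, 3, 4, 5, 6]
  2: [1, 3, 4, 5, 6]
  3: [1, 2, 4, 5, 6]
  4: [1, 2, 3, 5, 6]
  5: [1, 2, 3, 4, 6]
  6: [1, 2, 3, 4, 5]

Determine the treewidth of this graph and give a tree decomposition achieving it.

Treewidth 5.
One such decomposition:
Bags: B1 = {1, 2, 3, 4, 5, 6}
Tree: (single bag)

A single bag containing all 6 vertices is trivially a valid decomposition of width 5. For the lower bound, the 6 vertices {1, 2, 3, 4, 5, 6} are pairwise adjacent, and any tree decomposition puts a clique entirely inside one bag — forcing width ≥ 5. Therefore the treewidth is 5.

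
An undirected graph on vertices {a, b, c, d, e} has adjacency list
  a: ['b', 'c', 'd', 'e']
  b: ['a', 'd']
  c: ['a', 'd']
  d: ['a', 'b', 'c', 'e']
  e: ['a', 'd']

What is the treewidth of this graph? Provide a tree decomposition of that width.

Each bag holds 3 vertices, so the decomposition has width 2, which upper-bounds the treewidth. Conversely, {a, d, e} is a clique of size 3, and the vertices of any clique must share a bag in every tree decomposition; so some bag has ≥ 3 vertices and tw(G) ≥ 2. Combining the bounds, tw(G) = 2.

Treewidth 2.
One such decomposition:
Bags: B1 = {a, b, d}  B2 = {a, d, e}  B3 = {a, c, d}
Tree: B1–B2, B1–B3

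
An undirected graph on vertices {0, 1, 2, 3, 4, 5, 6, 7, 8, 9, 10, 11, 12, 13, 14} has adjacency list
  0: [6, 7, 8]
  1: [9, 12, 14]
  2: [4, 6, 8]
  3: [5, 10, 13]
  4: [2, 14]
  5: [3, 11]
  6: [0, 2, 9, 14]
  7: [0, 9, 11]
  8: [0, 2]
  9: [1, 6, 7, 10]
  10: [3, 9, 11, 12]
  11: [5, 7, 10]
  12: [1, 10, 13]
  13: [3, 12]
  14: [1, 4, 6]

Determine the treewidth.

3

A width-3 tree decomposition is:
Bags: B1 = {3, 5, 12, 13}  B2 = {3, 5, 10, 12}  B3 = {5, 10, 11, 12}  B4 = {1, 10, 11, 12}  B5 = {1, 9, 10, 11}  B6 = {1, 7, 9, 11}  B7 = {1, 7, 9, 14}  B8 = {6, 7, 9, 14}  B9 = {0, 6, 7, 14}  B10 = {0, 4, 6, 14}  B11 = {0, 2, 4, 6}  B12 = {0, 2, 4, 8}
Tree: B1–B2, B2–B3, B3–B4, B4–B5, B5–B6, B6–B7, B7–B8, B8–B9, B9–B10, B10–B11, B11–B12
The largest bag has 4 vertices, giving width 3; this decomposition certifies tw(G) ≤ 3. For the lower bound: the 4 vertex sets {3,5,13}, {12}, {10}, {1,7,9,11} are disjoint, each induces a connected subgraph, and every pair is joined by at least one edge of G. Contracting each set to a single vertex therefore yields K_{4} as a minor, and since treewidth is minor-monotone, tw(G) ≥ tw(K_{4}) = 3. Therefore the treewidth is 3.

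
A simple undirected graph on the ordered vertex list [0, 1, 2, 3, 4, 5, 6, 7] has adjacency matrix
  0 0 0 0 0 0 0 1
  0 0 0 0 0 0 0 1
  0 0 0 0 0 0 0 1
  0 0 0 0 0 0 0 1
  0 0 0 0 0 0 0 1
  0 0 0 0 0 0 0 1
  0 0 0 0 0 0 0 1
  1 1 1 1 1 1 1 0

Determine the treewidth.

1

A width-1 tree decomposition is:
Bags: B1 = {5, 7}  B2 = {0, 7}  B3 = {4, 7}  B4 = {2, 7}  B5 = {6, 7}  B6 = {1, 7}  B7 = {3, 7}
Tree: B1–B2, B1–B3, B1–B4, B3–B5, B4–B6, B5–B7
Every bag has size at most 2, so the width is 2 − 1 = 1 and tw(G) ≤ 1. G has an edge, so its treewidth is at least 1. Therefore the treewidth is 1.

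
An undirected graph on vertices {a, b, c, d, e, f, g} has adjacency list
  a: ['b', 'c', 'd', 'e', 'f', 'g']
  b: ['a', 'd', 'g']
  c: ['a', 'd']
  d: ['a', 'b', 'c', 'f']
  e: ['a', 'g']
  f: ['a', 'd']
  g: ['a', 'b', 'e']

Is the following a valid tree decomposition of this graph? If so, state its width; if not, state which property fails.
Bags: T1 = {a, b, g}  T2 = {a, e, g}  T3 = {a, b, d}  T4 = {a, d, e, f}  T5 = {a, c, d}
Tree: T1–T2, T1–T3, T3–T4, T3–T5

No — bags containing vertex e are not connected in the tree.

A tree decomposition must satisfy three properties: every vertex lies in some bag; for every edge, both endpoints lie together in some bag; and for every vertex, the bags containing it form a connected subtree. Here bags containing vertex e are not connected in the tree, so the decomposition is invalid.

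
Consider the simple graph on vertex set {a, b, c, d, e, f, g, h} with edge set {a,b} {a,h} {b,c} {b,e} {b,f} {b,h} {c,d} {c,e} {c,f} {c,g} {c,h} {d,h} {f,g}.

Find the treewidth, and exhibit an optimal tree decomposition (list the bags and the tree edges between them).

The largest bag has 3 vertices, giving width 2; this decomposition certifies tw(G) ≤ 2. On the other hand G contains the 3-clique {c, d, h}. A clique must lie in a single bag of any decomposition, so no decomposition can have width below 2. The upper and lower bounds meet at 2, so that is the treewidth.

Treewidth 2.
One such decomposition:
Bags: B1 = {c, d, h}  B2 = {b, c, h}  B3 = {b, c, f}  B4 = {a, b, h}  B5 = {b, c, e}  B6 = {c, f, g}
Tree: B1–B2, B2–B3, B2–B4, B2–B5, B3–B6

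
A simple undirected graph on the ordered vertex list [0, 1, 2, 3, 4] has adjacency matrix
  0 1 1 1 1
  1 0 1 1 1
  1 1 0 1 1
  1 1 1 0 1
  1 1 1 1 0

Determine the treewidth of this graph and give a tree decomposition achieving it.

Treewidth 4.
Bags: B1 = {0, 1, 2, 3, 4}
Tree: (single bag)

With just one bag of size 5, the width is 5 − 1 = 4, so tw(G) ≤ 4. For the lower bound, the 5 vertices {0, 1, 2, 3, 4} are pairwise adjacent, and any tree decomposition puts a clique entirely inside one bag — forcing width ≥ 4. Combining the bounds, tw(G) = 4.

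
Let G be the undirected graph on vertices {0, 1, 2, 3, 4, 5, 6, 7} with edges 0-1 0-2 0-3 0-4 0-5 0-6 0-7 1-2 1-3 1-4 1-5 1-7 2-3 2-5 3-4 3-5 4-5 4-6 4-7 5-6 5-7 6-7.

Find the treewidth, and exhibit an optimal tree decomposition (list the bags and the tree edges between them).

Every bag has size at most 5, so the width is 5 − 1 = 4 and tw(G) ≤ 4. On the other hand G contains the 5-clique {0, 1, 2, 3, 5}. A clique must lie in a single bag of any decomposition, so no decomposition can have width below 4. Therefore the treewidth is 4.

Treewidth 4.
One such decomposition:
Bags: B1 = {0, 1, 2, 3, 5}  B2 = {0, 1, 3, 4, 5}  B3 = {0, 1, 4, 5, 7}  B4 = {0, 4, 5, 6, 7}
Tree: B1–B2, B2–B3, B3–B4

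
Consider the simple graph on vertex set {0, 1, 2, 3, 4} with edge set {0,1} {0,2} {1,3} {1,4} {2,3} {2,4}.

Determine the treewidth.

A width-2 tree decomposition is:
Bags: B1 = {1, 2, 3}  B2 = {0, 1, 2}  B3 = {1, 2, 4}
Tree: B1–B2, B2–B3
The largest bag has 3 vertices, giving width 2; this decomposition certifies tw(G) ≤ 2. The edges 2–3–1–0–2 form a cycle, so G is not a tree and its treewidth is at least 2. The upper and lower bounds meet at 2, so that is the treewidth.

2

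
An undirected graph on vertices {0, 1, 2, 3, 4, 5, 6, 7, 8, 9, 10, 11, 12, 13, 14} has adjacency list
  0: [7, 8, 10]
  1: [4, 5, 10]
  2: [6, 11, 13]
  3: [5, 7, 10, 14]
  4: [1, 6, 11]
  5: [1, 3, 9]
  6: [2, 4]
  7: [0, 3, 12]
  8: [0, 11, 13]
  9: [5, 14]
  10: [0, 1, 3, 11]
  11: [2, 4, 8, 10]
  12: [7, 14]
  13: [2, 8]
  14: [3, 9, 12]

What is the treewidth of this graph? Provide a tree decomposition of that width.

Treewidth 3.
One such decomposition:
Bags: B1 = {2, 4, 6, 13}  B2 = {2, 4, 11, 13}  B3 = {4, 8, 11, 13}  B4 = {1, 4, 8, 11}  B5 = {1, 8, 10, 11}  B6 = {0, 1, 8, 10}  B7 = {0, 1, 5, 10}  B8 = {0, 3, 5, 10}  B9 = {0, 3, 5, 7}  B10 = {3, 5, 7, 9}  B11 = {3, 7, 9, 14}  B12 = {7, 9, 12, 14}
Tree: B1–B2, B2–B3, B3–B4, B4–B5, B5–B6, B6–B7, B7–B8, B8–B9, B9–B10, B10–B11, B11–B12

Each bag holds 4 vertices, so the decomposition has width 3, which upper-bounds the treewidth. For the lower bound: the 4 vertex sets {2,6,13}, {4}, {11}, {0,1,8,10} are disjoint, each induces a connected subgraph, and every pair is joined by at least one edge of G. Contracting each set to a single vertex therefore yields K_{4} as a minor, and since treewidth is minor-monotone, tw(G) ≥ tw(K_{4}) = 3. Combining the bounds, tw(G) = 3.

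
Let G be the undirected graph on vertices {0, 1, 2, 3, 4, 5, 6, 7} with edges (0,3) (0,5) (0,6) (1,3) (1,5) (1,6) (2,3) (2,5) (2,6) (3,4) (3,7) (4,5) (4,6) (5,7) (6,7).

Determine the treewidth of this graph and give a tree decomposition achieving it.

Treewidth 3.
Bags: B1 = {3, 4, 5, 6}  B2 = {0, 3, 5, 6}  B3 = {2, 3, 5, 6}  B4 = {1, 3, 5, 6}  B5 = {3, 5, 6, 7}
Tree: B1–B2, B2–B3, B3–B4, B4–B5

The largest bag has 4 vertices, giving width 3; this decomposition certifies tw(G) ≤ 3. For the lower bound: the 4 vertex sets {4,5}, {0,3}, {6}, {2} are disjoint, each induces a connected subgraph, and every pair is joined by at least one edge of G. Contracting each set to a single vertex therefore yields K_{4} as a minor, and since treewidth is minor-monotone, tw(G) ≥ tw(K_{4}) = 3. Combining the bounds, tw(G) = 3.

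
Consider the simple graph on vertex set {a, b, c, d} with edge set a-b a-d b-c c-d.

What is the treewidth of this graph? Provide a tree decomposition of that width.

Treewidth 2.
One such decomposition:
Bags: B1 = {a, b, c}  B2 = {a, c, d}
Tree: B1–B2

Every bag has size at most 3, so the width is 3 − 1 = 2 and tw(G) ≤ 2. Since a–b–c–d–a is a cycle in G, G is not acyclic. Forests are exactly the graphs of treewidth ≤ 1, so tw(G) ≥ 2. Therefore the treewidth is 2.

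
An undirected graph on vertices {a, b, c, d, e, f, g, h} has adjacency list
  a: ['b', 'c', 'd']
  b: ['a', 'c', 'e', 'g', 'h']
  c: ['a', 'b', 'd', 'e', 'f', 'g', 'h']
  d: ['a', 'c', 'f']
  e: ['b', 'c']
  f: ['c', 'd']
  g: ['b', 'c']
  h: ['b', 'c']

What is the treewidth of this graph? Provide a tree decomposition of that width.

Treewidth 2.
Bags: B1 = {b, c, h}  B2 = {b, c, e}  B3 = {a, b, c}  B4 = {b, c, g}  B5 = {a, c, d}  B6 = {c, d, f}
Tree: B1–B2, B1–B3, B1–B4, B3–B5, B5–B6

Every bag has size at most 3, so the width is 3 − 1 = 2 and tw(G) ≤ 2. On the other hand G contains the 3-clique {c, d, f}. A clique must lie in a single bag of any decomposition, so no decomposition can have width below 2. Combining the bounds, tw(G) = 2.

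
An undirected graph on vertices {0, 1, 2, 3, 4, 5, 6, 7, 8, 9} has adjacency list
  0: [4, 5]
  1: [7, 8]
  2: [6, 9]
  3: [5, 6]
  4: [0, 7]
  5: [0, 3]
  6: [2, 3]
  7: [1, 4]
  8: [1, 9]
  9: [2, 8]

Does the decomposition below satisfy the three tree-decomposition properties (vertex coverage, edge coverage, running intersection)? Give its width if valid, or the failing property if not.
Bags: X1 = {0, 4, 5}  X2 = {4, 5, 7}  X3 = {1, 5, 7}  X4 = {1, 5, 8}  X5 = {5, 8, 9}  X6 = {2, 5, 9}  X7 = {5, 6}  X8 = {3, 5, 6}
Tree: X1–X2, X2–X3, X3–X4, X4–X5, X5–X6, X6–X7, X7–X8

A tree decomposition must satisfy three properties: every vertex lies in some bag; for every edge, both endpoints lie together in some bag; and for every vertex, the bags containing it form a connected subtree. Here edge (2,6) lies in no bag, so the decomposition is invalid.

No — edge (2,6) lies in no bag.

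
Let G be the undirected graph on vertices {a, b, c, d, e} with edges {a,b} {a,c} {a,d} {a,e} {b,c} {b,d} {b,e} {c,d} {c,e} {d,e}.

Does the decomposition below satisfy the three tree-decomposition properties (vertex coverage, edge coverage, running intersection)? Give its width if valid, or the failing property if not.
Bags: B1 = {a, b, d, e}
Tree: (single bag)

No — vertex c appears in no bag.

A tree decomposition must satisfy three properties: every vertex lies in some bag; for every edge, both endpoints lie together in some bag; and for every vertex, the bags containing it form a connected subtree. Here vertex c appears in no bag, so the decomposition is invalid.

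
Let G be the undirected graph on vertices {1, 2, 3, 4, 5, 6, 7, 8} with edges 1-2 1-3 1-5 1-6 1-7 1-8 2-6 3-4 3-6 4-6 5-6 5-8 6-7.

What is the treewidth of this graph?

A width-2 tree decomposition is:
Bags: B1 = {1, 3, 6}  B2 = {1, 2, 6}  B3 = {1, 5, 6}  B4 = {3, 4, 6}  B5 = {1, 6, 7}  B6 = {1, 5, 8}
Tree: B1–B2, B1–B3, B1–B4, B1–B5, B3–B6
The largest bag has 3 vertices, giving width 2; this decomposition certifies tw(G) ≤ 2. On the other hand G contains the 3-clique {1, 5, 8}. A clique must lie in a single bag of any decomposition, so no decomposition can have width below 2. Combining the bounds, tw(G) = 2.

2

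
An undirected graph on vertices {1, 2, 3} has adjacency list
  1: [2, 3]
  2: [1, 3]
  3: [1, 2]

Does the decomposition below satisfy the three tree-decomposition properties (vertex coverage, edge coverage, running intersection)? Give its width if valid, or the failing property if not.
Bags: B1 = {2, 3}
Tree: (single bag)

A tree decomposition must satisfy three properties: every vertex lies in some bag; for every edge, both endpoints lie together in some bag; and for every vertex, the bags containing it form a connected subtree. Here vertex 1 appears in no bag, so the decomposition is invalid.

No — vertex 1 appears in no bag.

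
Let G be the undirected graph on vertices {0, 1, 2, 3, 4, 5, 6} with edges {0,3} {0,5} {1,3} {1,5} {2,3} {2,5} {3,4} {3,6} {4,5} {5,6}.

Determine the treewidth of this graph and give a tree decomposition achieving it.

The largest bag has 3 vertices, giving width 2; this decomposition certifies tw(G) ≤ 2. For the lower bound, G contains the cycle 5–1–3–4–5, so G is not a forest; only forests have treewidth ≤ 1, hence tw(G) ≥ 2. The upper and lower bounds meet at 2, so that is the treewidth.

Treewidth 2.
One such decomposition:
Bags: B1 = {1, 3, 5}  B2 = {3, 4, 5}  B3 = {0, 3, 5}  B4 = {3, 5, 6}  B5 = {2, 3, 5}
Tree: B1–B2, B2–B3, B3–B4, B4–B5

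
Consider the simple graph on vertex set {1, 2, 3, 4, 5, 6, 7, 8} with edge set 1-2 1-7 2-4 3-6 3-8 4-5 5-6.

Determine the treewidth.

A width-1 tree decomposition is:
Bags: B1 = {1, 7}  B2 = {1, 2}  B3 = {2, 4}  B4 = {4, 5}  B5 = {5, 6}  B6 = {3, 6}  B7 = {3, 8}
Tree: B1–B2, B2–B3, B3–B4, B4–B5, B5–B6, B6–B7
Every bag has size at most 2, so the width is 2 − 1 = 1 and tw(G) ≤ 1. Any graph with an edge has treewidth ≥ 1, and G has the edge 7–1. The upper and lower bounds meet at 1, so that is the treewidth.

1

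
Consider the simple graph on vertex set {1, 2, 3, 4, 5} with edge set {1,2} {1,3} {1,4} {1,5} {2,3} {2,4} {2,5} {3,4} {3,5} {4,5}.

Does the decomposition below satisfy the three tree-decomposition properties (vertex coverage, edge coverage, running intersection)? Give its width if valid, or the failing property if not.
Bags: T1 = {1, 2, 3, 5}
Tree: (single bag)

A tree decomposition must satisfy three properties: every vertex lies in some bag; for every edge, both endpoints lie together in some bag; and for every vertex, the bags containing it form a connected subtree. Here vertex 4 appears in no bag, so the decomposition is invalid.

No — vertex 4 appears in no bag.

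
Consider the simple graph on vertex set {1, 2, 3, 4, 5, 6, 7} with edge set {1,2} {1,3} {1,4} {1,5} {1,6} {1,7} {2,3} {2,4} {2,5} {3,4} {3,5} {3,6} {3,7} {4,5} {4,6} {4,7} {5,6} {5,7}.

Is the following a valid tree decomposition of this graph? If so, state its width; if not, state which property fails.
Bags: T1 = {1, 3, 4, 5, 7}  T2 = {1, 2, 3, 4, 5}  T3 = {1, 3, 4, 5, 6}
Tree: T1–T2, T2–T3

Vertex coverage: the bags together contain {1, 2, 3, 4, 5, 6, 7}, the full vertex set. Edge coverage: each edge of G has both endpoints in at least one bag. Running intersection: for every vertex, the bags containing it form a connected subtree. All three properties hold, so this is a valid tree decomposition of width max|bag| − 1 = 4, and hence tw(G) ≤ 4.

Yes; width 4.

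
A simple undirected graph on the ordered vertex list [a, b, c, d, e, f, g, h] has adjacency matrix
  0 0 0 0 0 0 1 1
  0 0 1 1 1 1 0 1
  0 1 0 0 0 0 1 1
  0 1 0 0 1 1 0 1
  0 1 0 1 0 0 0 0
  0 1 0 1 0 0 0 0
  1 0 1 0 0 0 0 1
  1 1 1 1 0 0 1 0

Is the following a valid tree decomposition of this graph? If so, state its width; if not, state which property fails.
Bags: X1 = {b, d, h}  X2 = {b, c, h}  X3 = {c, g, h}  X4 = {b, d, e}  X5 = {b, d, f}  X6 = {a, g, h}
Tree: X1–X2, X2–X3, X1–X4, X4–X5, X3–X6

Yes; width 2.

Every vertex of G appears in some bag (union = {a, b, c, d, e, f, g, h}); every edge is covered by a bag; and for each vertex v the set of bags containing v is connected in the bag tree. The decomposition is therefore valid. The largest bag has 3 vertices, so the width is 2.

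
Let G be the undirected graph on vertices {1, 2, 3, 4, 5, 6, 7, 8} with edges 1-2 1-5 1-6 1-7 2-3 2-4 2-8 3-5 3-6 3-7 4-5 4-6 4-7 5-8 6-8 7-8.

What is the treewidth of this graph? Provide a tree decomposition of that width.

The largest bag has 5 vertices, giving width 4; this decomposition certifies tw(G) ≤ 4. For the lower bound: the 5 vertex sets {3,5}, {1,6}, {2,8}, {4}, {7} are disjoint, each induces a connected subgraph, and every pair is joined by at least one edge of G. Contracting each set to a single vertex therefore yields K_{5} as a minor, and since treewidth is minor-monotone, tw(G) ≥ tw(K_{5}) = 4. The upper and lower bounds meet at 4, so that is the treewidth.

Treewidth 4.
Bags: B1 = {1, 3, 4, 5, 8}  B2 = {1, 3, 4, 6, 8}  B3 = {1, 2, 3, 4, 8}  B4 = {1, 3, 4, 7, 8}
Tree: B1–B2, B2–B3, B3–B4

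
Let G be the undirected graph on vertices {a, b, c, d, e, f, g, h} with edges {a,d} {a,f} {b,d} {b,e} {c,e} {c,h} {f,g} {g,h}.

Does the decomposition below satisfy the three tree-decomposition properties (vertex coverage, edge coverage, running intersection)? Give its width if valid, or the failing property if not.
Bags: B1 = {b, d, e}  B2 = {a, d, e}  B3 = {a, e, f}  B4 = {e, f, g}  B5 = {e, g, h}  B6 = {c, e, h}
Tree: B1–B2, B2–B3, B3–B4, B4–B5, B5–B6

Yes; width 2.

Every vertex of G appears in some bag (union = {a, b, c, d, e, f, g, h}); every edge is covered by a bag; and for each vertex v the set of bags containing v is connected in the bag tree. The decomposition is therefore valid. The largest bag has 3 vertices, so the width is 2.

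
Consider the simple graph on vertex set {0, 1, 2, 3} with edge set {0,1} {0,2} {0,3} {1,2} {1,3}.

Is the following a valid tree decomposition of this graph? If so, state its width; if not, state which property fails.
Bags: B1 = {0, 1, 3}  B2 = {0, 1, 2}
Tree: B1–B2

Yes; width 2.

Checking the three conditions: (i) the bags cover all of {0, 1, 2, 3}; (ii) for each edge, some bag contains both endpoints; (iii) the bags containing any fixed vertex form a subtree. All hold, so the decomposition is valid with width 3 − 1 = 2.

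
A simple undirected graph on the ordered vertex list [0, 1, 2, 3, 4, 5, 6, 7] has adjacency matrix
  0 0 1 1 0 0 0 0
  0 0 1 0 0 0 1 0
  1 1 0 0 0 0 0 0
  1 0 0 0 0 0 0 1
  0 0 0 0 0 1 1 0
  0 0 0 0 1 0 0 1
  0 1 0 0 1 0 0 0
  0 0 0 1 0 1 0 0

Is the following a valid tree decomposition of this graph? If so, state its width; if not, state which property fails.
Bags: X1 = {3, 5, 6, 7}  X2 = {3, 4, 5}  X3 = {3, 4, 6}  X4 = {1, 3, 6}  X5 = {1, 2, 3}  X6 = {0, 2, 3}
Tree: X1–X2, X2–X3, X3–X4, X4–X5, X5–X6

A tree decomposition must satisfy three properties: every vertex lies in some bag; for every edge, both endpoints lie together in some bag; and for every vertex, the bags containing it form a connected subtree. Here bags containing vertex 6 are not connected in the tree, so the decomposition is invalid.

No — bags containing vertex 6 are not connected in the tree.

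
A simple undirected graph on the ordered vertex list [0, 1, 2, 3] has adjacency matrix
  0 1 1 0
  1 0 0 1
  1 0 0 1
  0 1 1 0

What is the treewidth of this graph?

A width-2 tree decomposition is:
Bags: B1 = {0, 1, 3}  B2 = {0, 2, 3}
Tree: B1–B2
Each bag holds 3 vertices, so the decomposition has width 2, which upper-bounds the treewidth. For the lower bound, G contains the cycle 3–1–0–2–3, so G is not a forest; only forests have treewidth ≤ 1, hence tw(G) ≥ 2. Therefore the treewidth is 2.

2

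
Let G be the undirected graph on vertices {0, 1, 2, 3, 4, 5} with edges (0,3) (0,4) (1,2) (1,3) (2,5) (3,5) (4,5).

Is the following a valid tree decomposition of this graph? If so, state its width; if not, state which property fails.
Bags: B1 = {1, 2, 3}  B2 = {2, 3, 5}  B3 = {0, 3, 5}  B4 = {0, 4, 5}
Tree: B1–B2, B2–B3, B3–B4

Yes; width 2.

Every vertex of G appears in some bag (union = {0, 1, 2, 3, 4, 5}); every edge is covered by a bag; and for each vertex v the set of bags containing v is connected in the bag tree. The decomposition is therefore valid. The largest bag has 3 vertices, so the width is 2.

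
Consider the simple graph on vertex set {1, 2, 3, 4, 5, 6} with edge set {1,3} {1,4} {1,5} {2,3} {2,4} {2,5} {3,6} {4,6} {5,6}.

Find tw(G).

3

A width-3 tree decomposition is:
Bags: B1 = {1, 2, 4, 6}  B2 = {1, 2, 3, 6}  B3 = {1, 2, 5, 6}
Tree: B1–B2, B2–B3
Every bag has size at most 4, so the width is 4 − 1 = 3 and tw(G) ≤ 3. For the lower bound: the 4 vertex sets {4,6}, {2,3}, {1}, {5} are disjoint, each induces a connected subgraph, and every pair is joined by at least one edge of G. Contracting each set to a single vertex therefore yields K_{4} as a minor, and since treewidth is minor-monotone, tw(G) ≥ tw(K_{4}) = 3. The upper and lower bounds meet at 3, so that is the treewidth.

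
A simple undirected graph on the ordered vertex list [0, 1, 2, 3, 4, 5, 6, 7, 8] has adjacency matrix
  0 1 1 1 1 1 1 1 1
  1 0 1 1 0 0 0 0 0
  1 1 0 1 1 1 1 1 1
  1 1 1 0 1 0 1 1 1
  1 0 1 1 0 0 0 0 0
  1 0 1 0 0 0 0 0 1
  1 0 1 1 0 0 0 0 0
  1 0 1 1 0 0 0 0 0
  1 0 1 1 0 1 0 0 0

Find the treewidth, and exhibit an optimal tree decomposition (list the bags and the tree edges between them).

Treewidth 3.
One optimal decomposition is:
Bags: B1 = {0, 2, 3, 8}  B2 = {0, 2, 3, 4}  B3 = {0, 2, 5, 8}  B4 = {0, 1, 2, 3}  B5 = {0, 2, 3, 7}  B6 = {0, 2, 3, 6}
Tree: B1–B2, B1–B3, B1–B4, B2–B5, B1–B6

Each bag holds 4 vertices, so the decomposition has width 3, which upper-bounds the treewidth. Conversely, {0, 1, 2, 3} is a clique of size 4, and the vertices of any clique must share a bag in every tree decomposition; so some bag has ≥ 4 vertices and tw(G) ≥ 3. The upper and lower bounds meet at 3, so that is the treewidth.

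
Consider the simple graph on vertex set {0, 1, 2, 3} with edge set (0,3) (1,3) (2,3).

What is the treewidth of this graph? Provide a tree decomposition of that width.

Treewidth 1.
Bags: B1 = {1, 3}  B2 = {2, 3}  B3 = {0, 3}
Tree: B1–B2, B2–B3

Every bag has size at most 2, so the width is 2 − 1 = 1 and tw(G) ≤ 1. Since G has at least one edge (e.g. 1–3), it is not an edgeless graph, so tw(G) ≥ 1. Therefore the treewidth is 1.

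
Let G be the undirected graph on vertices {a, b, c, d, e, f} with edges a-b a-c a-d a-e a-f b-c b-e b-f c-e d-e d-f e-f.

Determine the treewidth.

3

A width-3 tree decomposition is:
Bags: B1 = {a, b, e, f}  B2 = {a, b, c, e}  B3 = {a, d, e, f}
Tree: B1–B2, B1–B3
Every bag has size at most 4, so the width is 4 − 1 = 3 and tw(G) ≤ 3. For the lower bound, the 4 vertices {a, b, c, e} are pairwise adjacent, and any tree decomposition puts a clique entirely inside one bag — forcing width ≥ 3. Hence tw(G) = 3 exactly.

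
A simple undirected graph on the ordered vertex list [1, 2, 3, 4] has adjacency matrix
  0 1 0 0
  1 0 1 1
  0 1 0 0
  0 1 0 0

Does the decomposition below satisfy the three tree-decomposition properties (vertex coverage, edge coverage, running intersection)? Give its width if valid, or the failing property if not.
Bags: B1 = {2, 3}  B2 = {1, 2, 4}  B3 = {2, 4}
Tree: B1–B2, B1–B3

No — bags containing vertex 4 are not connected in the tree.

A tree decomposition must satisfy three properties: every vertex lies in some bag; for every edge, both endpoints lie together in some bag; and for every vertex, the bags containing it form a connected subtree. Here bags containing vertex 4 are not connected in the tree, so the decomposition is invalid.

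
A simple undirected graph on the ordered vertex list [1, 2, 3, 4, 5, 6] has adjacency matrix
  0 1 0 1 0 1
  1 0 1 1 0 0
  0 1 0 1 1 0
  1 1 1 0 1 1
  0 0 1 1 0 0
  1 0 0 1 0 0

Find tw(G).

A width-2 tree decomposition is:
Bags: B1 = {2, 3, 4}  B2 = {1, 2, 4}  B3 = {1, 4, 6}  B4 = {3, 4, 5}
Tree: B1–B2, B2–B3, B1–B4
Every bag has size at most 3, so the width is 3 − 1 = 2 and tw(G) ≤ 2. On the other hand G contains the 3-clique {1, 2, 4}. A clique must lie in a single bag of any decomposition, so no decomposition can have width below 2. Hence tw(G) = 2 exactly.

2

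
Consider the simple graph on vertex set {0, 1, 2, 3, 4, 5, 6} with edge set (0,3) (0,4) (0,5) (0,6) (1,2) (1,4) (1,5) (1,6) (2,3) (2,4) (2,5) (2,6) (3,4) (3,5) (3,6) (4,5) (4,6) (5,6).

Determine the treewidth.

4

A width-4 tree decomposition is:
Bags: B1 = {2, 3, 4, 5, 6}  B2 = {1, 2, 4, 5, 6}  B3 = {0, 3, 4, 5, 6}
Tree: B1–B2, B1–B3
Each bag holds 5 vertices, so the decomposition has width 4, which upper-bounds the treewidth. Conversely, {0, 3, 4, 5, 6} is a clique of size 5, and the vertices of any clique must share a bag in every tree decomposition; so some bag has ≥ 5 vertices and tw(G) ≥ 4. The upper and lower bounds meet at 4, so that is the treewidth.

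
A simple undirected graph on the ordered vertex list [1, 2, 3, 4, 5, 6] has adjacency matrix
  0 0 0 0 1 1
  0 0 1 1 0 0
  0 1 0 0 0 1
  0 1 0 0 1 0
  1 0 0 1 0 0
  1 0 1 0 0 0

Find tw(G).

2

A width-2 tree decomposition is:
Bags: B1 = {2, 3, 6}  B2 = {2, 4, 6}  B3 = {4, 5, 6}  B4 = {1, 5, 6}
Tree: B1–B2, B2–B3, B3–B4
Every bag has size at most 3, so the width is 3 − 1 = 2 and tw(G) ≤ 2. For the lower bound, G contains the cycle 6–3–2–4–5–1–6, so G is not a forest; only forests have treewidth ≤ 1, hence tw(G) ≥ 2. Combining the bounds, tw(G) = 2.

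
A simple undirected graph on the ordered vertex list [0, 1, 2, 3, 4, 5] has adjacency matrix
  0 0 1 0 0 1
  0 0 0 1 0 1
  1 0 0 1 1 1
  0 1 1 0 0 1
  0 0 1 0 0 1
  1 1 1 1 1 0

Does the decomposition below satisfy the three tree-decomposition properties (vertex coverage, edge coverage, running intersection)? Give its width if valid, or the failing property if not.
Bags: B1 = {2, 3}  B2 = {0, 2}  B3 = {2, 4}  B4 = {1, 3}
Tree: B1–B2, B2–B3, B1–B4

A tree decomposition must satisfy three properties: every vertex lies in some bag; for every edge, both endpoints lie together in some bag; and for every vertex, the bags containing it form a connected subtree. Here vertex 5 appears in no bag, so the decomposition is invalid.

No — vertex 5 appears in no bag.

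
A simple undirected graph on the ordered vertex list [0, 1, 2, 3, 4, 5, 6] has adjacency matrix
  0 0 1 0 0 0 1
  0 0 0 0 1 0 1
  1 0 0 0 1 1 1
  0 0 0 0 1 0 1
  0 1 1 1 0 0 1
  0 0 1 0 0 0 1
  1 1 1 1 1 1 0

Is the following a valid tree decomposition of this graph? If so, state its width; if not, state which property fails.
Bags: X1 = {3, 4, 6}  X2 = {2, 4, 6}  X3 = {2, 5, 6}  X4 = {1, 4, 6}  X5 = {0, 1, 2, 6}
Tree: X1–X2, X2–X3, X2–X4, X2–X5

No — bags containing vertex 1 are not connected in the tree.

A tree decomposition must satisfy three properties: every vertex lies in some bag; for every edge, both endpoints lie together in some bag; and for every vertex, the bags containing it form a connected subtree. Here bags containing vertex 1 are not connected in the tree, so the decomposition is invalid.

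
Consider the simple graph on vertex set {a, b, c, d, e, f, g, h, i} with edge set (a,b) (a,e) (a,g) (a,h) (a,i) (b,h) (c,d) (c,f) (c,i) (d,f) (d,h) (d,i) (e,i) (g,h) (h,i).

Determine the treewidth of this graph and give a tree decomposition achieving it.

Treewidth 2.
Bags: B1 = {d, h, i}  B2 = {a, h, i}  B3 = {a, e, i}  B4 = {c, d, i}  B5 = {a, b, h}  B6 = {c, d, f}  B7 = {a, g, h}
Tree: B1–B2, B2–B3, B1–B4, B2–B5, B4–B6, B5–B7

The largest bag has 3 vertices, giving width 2; this decomposition certifies tw(G) ≤ 2. For the lower bound, the 3 vertices {a, e, i} are pairwise adjacent, and any tree decomposition puts a clique entirely inside one bag — forcing width ≥ 2. Combining the bounds, tw(G) = 2.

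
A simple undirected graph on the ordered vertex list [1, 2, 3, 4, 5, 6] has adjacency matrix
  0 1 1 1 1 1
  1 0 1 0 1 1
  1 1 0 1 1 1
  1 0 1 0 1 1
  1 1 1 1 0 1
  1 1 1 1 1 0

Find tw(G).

4

A width-4 tree decomposition is:
Bags: B1 = {1, 2, 3, 5, 6}  B2 = {1, 3, 4, 5, 6}
Tree: B1–B2
The largest bag has 5 vertices, giving width 4; this decomposition certifies tw(G) ≤ 4. For the lower bound, the 5 vertices {1, 2, 3, 5, 6} are pairwise adjacent, and any tree decomposition puts a clique entirely inside one bag — forcing width ≥ 4. Hence tw(G) = 4 exactly.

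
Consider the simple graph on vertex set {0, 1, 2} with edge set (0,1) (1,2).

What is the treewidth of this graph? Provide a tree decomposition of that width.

Each bag holds 2 vertices, so the decomposition has width 1, which upper-bounds the treewidth. Since G has at least one edge (e.g. 1–2), it is not an edgeless graph, so tw(G) ≥ 1. Therefore the treewidth is 1.

Treewidth 1.
One such decomposition:
Bags: B1 = {1, 2}  B2 = {0, 1}
Tree: B1–B2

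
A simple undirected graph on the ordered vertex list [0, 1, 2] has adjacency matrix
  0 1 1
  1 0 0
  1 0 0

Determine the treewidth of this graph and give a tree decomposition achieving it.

Treewidth 1.
One optimal decomposition is:
Bags: B1 = {0, 1}  B2 = {0, 2}
Tree: B1–B2

The largest bag has 2 vertices, giving width 1; this decomposition certifies tw(G) ≤ 1. Any graph with an edge has treewidth ≥ 1, and G has the edge 1–0. Hence tw(G) = 1 exactly.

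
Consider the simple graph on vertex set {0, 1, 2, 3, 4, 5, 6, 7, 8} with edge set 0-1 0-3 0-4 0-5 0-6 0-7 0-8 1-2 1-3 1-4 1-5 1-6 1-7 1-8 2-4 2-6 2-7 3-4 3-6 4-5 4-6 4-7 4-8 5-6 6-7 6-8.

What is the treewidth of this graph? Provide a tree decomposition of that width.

The largest bag has 5 vertices, giving width 4; this decomposition certifies tw(G) ≤ 4. Conversely, {0, 1, 4, 6, 8} is a clique of size 5, and the vertices of any clique must share a bag in every tree decomposition; so some bag has ≥ 5 vertices and tw(G) ≥ 4. Therefore the treewidth is 4.

Treewidth 4.
One optimal decomposition is:
Bags: B1 = {0, 1, 4, 6, 7}  B2 = {0, 1, 3, 4, 6}  B3 = {1, 2, 4, 6, 7}  B4 = {0, 1, 4, 6, 8}  B5 = {0, 1, 4, 5, 6}
Tree: B1–B2, B1–B3, B1–B4, B2–B5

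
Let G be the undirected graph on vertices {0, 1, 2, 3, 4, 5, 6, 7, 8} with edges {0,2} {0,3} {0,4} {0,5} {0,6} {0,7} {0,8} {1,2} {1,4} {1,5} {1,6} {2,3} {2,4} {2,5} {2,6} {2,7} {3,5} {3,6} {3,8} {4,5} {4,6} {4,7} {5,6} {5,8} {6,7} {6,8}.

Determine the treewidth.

A width-4 tree decomposition is:
Bags: B1 = {0, 2, 4, 5, 6}  B2 = {0, 2, 3, 5, 6}  B3 = {0, 3, 5, 6, 8}  B4 = {0, 2, 4, 6, 7}  B5 = {1, 2, 4, 5, 6}
Tree: B1–B2, B2–B3, B1–B4, B1–B5
The largest bag has 5 vertices, giving width 4; this decomposition certifies tw(G) ≤ 4. Conversely, {0, 3, 5, 6, 8} is a clique of size 5, and the vertices of any clique must share a bag in every tree decomposition; so some bag has ≥ 5 vertices and tw(G) ≥ 4. Hence tw(G) = 4 exactly.

4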